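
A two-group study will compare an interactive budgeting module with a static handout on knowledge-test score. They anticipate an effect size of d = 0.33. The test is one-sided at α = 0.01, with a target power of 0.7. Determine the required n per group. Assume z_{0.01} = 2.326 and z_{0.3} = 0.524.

n = 150 per group

For two independent groups with equal n: n = 2·((z_{α} + z_β) / d)².
z_{α} + z_β = 2.326 + 0.524 = 2.850.
n = 2 × (2.850 / 0.33)² = 2 × 8.636² = 2 × 74.59 = 149.2.
Round up to the next whole participant.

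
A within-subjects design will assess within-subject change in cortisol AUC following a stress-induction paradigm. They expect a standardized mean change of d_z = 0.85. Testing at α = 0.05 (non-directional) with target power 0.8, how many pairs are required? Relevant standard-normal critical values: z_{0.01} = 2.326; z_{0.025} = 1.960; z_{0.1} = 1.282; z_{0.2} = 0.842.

n = 11 pairs

For a paired (one-sample on differences) test: n = ((z_{α/2} + z_β) / d)².
z_{α/2} + z_β = 1.960 + 0.842 = 2.802.
n = (2.802 / 0.85)² = 3.296² = 10.87.
Round up.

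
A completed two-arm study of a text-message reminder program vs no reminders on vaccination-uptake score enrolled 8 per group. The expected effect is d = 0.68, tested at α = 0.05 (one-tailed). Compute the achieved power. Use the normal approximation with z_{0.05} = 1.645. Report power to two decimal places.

power ≈ 0.39

For two equal groups, power = Φ(d·√(n/2) − z_{α}).
d·√(n/2) = 0.68 × √(8/2) = 0.68 × 2.000 = 1.360.
z_β = 1.360 − 1.645 = -0.285.
Power = Φ(-0.285) = 0.388.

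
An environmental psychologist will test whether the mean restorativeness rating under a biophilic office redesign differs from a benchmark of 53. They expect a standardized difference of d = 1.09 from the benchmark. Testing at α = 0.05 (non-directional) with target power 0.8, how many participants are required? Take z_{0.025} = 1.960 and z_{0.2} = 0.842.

For a one-sample test: n = ((z_{α/2} + z_β) / d)².
z_{α/2} + z_β = 1.960 + 0.842 = 2.802.
n = (2.802 / 1.09)² = 2.571² = 6.61.
Round up.

n = 7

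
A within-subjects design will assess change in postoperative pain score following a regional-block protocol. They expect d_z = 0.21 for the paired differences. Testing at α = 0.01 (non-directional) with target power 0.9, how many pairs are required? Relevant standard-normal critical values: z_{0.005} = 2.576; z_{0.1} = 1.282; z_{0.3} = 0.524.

For a paired (one-sample on differences) test: n = ((z_{α/2} + z_β) / d)².
z_{α/2} + z_β = 2.576 + 1.282 = 3.858.
n = (3.858 / 0.21)² = 18.371² = 337.51.
Round up.

n = 338 pairs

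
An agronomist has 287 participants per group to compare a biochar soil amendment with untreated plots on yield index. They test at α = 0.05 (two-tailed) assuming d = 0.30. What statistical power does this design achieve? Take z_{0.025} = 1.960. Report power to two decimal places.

For two equal groups, power = Φ(d·√(n/2) − z_{α/2}).
d·√(n/2) = 0.30 × √(287/2) = 0.30 × 11.979 = 3.594.
z_β = 3.594 − 1.960 = 1.634.
Power = Φ(1.634) = 0.949.

power ≈ 0.95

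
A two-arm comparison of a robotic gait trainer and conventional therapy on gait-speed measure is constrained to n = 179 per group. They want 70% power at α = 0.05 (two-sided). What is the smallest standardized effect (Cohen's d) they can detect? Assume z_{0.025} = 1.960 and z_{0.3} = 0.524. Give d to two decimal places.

d_min ≈ 0.26

For two independent groups of n = 179 each: d_min = (z_{α/2} + z_β)·√(2/n).
z-sum = 1.960 + 0.524 = 2.484.
d_min = 2.484 × √(2/179) = 2.484 × 0.1057 = 0.263.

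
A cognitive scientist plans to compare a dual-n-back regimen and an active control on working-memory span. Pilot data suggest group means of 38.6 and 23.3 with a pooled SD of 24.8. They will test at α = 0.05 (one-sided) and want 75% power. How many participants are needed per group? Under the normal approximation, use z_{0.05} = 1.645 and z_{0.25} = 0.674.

Cohen's d = |M₁ − M₂| / SD_pooled = |38.6 − 23.3| / 24.8 = 15.3 / 24.8 = 0.617.
For two independent groups with equal n: n = 2·((z_{α} + z_β) / d)².
z_{α} + z_β = 1.645 + 0.674 = 2.319.
n = 2 × (2.319 / 0.617)² = 2 × 3.759² = 2 × 14.13 = 28.3.
Round up to the next whole participant.

n = 29 per group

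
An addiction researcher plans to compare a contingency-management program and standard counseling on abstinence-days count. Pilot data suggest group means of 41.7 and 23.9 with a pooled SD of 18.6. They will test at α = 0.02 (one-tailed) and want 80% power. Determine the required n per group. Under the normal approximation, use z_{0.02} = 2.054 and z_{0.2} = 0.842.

n = 19 per group

Cohen's d = |M₁ − M₂| / SD_pooled = |41.7 − 23.9| / 18.6 = 17.8 / 18.6 = 0.957.
For two independent groups with equal n: n = 2·((z_{α} + z_β) / d)².
z_{α} + z_β = 2.054 + 0.842 = 2.896.
n = 2 × (2.896 / 0.957)² = 2 × 3.026² = 2 × 9.16 = 18.3.
Round up to the next whole participant.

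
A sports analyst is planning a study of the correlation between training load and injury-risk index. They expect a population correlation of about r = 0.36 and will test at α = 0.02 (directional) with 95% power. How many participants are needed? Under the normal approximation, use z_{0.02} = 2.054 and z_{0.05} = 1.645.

n = 100

Fisher's z: C = ½·ln((1+r)/(1−r)) = ½·ln(2.1250) = 0.3769.
n = ((z_{α} + z_β)/C)² + 3.
(2.054 + 1.645) / 0.3769 = 3.699 / 0.3769 = 9.814.
n = 9.814² + 3 = 96.32 + 3 = 99.3.
Round up.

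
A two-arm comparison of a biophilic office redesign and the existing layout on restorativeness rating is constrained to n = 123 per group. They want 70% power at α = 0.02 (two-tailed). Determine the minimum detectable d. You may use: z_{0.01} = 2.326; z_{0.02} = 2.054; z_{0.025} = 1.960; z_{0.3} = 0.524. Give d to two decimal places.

d_min ≈ 0.36

For two independent groups of n = 123 each: d_min = (z_{α/2} + z_β)·√(2/n).
z-sum = 2.326 + 0.524 = 2.850.
d_min = 2.850 × √(2/123) = 2.850 × 0.1275 = 0.363.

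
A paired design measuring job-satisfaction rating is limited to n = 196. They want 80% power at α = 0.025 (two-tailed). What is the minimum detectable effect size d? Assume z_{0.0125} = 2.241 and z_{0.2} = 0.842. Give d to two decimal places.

d_min ≈ 0.22

For a single sample (or paired design) of n = 196: d_min = (z_{α/2} + z_β)/√n.
z-sum = 2.241 + 0.842 = 3.083.
d_min = 3.083 / √196 = 3.083 / 14.000 = 0.220.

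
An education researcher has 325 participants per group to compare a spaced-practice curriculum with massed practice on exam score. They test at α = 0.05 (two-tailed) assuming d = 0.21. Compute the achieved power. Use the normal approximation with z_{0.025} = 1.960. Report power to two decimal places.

For two equal groups, power = Φ(d·√(n/2) − z_{α/2}).
d·√(n/2) = 0.21 × √(325/2) = 0.21 × 12.748 = 2.677.
z_β = 2.677 − 1.960 = 0.717.
Power = Φ(0.717) = 0.763.

power ≈ 0.76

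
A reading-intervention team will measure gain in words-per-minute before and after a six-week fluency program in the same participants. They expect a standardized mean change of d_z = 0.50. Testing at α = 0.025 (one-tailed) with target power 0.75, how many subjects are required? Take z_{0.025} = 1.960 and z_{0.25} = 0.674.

n = 28 pairs

For a paired (one-sample on differences) test: n = ((z_{α} + z_β) / d)².
z_{α} + z_β = 1.960 + 0.674 = 2.634.
n = (2.634 / 0.50)² = 5.268² = 27.75.
Round up.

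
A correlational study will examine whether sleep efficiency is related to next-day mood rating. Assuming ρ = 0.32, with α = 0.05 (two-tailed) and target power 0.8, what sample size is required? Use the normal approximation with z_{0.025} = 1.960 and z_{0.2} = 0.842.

Fisher's z: C = ½·ln((1+r)/(1−r)) = ½·ln(1.9412) = 0.3316.
n = ((z_{α/2} + z_β)/C)² + 3.
(1.960 + 0.842) / 0.3316 = 2.802 / 0.3316 = 8.450.
n = 8.450² + 3 = 71.40 + 3 = 74.4.
Round up.

n = 75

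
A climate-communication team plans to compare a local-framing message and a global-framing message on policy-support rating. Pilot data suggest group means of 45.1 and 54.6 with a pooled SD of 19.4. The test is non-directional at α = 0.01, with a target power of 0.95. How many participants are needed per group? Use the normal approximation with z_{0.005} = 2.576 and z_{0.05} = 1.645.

n = 149 per group

Cohen's d = |M₁ − M₂| / SD_pooled = |45.1 − 54.6| / 19.4 = 9.5 / 19.4 = 0.490.
For two independent groups with equal n: n = 2·((z_{α/2} + z_β) / d)².
z_{α/2} + z_β = 2.576 + 1.645 = 4.221.
n = 2 × (4.221 / 0.490)² = 2 × 8.614² = 2 × 74.21 = 148.4.
Round up to the next whole participant.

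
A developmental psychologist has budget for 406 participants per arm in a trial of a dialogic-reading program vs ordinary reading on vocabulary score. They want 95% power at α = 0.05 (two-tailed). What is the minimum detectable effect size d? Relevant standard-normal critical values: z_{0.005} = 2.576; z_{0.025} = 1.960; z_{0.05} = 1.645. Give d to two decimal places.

For two independent groups of n = 406 each: d_min = (z_{α/2} + z_β)·√(2/n).
z-sum = 1.960 + 1.645 = 3.605.
d_min = 3.605 × √(2/406) = 3.605 × 0.0702 = 0.253.

d_min ≈ 0.25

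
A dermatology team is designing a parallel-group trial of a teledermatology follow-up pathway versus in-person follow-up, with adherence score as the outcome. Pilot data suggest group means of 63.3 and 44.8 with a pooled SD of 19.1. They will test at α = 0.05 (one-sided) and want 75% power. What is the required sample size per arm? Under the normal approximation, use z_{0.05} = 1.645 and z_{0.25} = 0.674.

Cohen's d = |M₁ − M₂| / SD_pooled = |63.3 − 44.8| / 19.1 = 18.5 / 19.1 = 0.969.
For two independent groups with equal n: n = 2·((z_{α} + z_β) / d)².
z_{α} + z_β = 1.645 + 0.674 = 2.319.
n = 2 × (2.319 / 0.969)² = 2 × 2.393² = 2 × 5.73 = 11.5.
Round up to the next whole participant.

n = 12 per group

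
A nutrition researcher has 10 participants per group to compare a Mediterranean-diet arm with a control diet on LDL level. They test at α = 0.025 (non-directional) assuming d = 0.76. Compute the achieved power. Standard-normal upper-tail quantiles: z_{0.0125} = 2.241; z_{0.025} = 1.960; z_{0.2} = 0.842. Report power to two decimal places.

power ≈ 0.29

For two equal groups, power = Φ(d·√(n/2) − z_{α/2}).
d·√(n/2) = 0.76 × √(10/2) = 0.76 × 2.236 = 1.699.
z_β = 1.699 − 2.241 = -0.542.
Power = Φ(-0.542) = 0.294.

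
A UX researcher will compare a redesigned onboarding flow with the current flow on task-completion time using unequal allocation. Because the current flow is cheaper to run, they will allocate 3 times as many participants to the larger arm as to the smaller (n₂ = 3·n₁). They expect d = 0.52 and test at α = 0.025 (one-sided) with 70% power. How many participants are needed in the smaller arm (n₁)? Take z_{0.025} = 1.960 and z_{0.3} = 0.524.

With allocation ratio k = n₂/n₁ = 3, Var(x̄₁−x̄₂) = σ²(1/n₁ + 1/(k·n₁)) = σ²·(k+1)/(k·n₁).
So n₁ = (1 + 1/k)·((z_{α} + z_β)/d)² = 1.333 × (2.484/0.52)².
n₁ = 1.333 × 22.82 = 30.4.
Round up: n₁ = 31, giving n₂ = 3 × 31 = 93.

n₁ = 31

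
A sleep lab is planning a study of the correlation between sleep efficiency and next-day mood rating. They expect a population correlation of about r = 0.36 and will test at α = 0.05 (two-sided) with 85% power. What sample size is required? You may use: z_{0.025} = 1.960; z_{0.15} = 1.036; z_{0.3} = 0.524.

Fisher's z: C = ½·ln((1+r)/(1−r)) = ½·ln(2.1250) = 0.3769.
n = ((z_{α/2} + z_β)/C)² + 3.
(1.960 + 1.036) / 0.3769 = 2.996 / 0.3769 = 7.949.
n = 7.949² + 3 = 63.19 + 3 = 66.2.
Round up.

n = 67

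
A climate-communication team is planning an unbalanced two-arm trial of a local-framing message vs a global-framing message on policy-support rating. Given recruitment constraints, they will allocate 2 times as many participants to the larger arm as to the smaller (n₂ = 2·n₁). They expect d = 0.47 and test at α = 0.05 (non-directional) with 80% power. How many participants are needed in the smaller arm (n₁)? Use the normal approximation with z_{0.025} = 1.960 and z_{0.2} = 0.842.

With allocation ratio k = n₂/n₁ = 2, Var(x̄₁−x̄₂) = σ²(1/n₁ + 1/(k·n₁)) = σ²·(k+1)/(k·n₁).
So n₁ = (1 + 1/k)·((z_{α/2} + z_β)/d)² = 1.500 × (2.802/0.47)².
n₁ = 1.500 × 35.54 = 53.3.
Round up: n₁ = 54, giving n₂ = 2 × 54 = 108.

n₁ = 54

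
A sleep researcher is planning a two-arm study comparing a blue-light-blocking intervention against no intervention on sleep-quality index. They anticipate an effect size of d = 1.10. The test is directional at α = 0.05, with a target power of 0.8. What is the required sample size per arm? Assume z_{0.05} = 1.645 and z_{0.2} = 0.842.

For two independent groups with equal n: n = 2·((z_{α} + z_β) / d)².
z_{α} + z_β = 1.645 + 0.842 = 2.487.
n = 2 × (2.487 / 1.10)² = 2 × 2.261² = 2 × 5.11 = 10.2.
Round up to the next whole participant.

n = 11 per group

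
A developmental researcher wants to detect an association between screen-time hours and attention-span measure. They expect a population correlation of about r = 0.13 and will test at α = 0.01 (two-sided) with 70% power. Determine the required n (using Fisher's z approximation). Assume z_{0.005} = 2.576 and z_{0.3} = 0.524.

Fisher's z: C = ½·ln((1+r)/(1−r)) = ½·ln(1.2989) = 0.1307.
n = ((z_{α/2} + z_β)/C)² + 3.
(2.576 + 0.524) / 0.1307 = 3.100 / 0.1307 = 23.718.
n = 23.718² + 3 = 562.56 + 3 = 565.6.
Round up.

n = 566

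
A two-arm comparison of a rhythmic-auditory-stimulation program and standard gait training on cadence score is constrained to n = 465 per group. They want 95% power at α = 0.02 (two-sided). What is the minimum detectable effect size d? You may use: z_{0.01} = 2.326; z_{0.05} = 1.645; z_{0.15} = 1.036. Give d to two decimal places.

d_min ≈ 0.26

For two independent groups of n = 465 each: d_min = (z_{α/2} + z_β)·√(2/n).
z-sum = 2.326 + 1.645 = 3.971.
d_min = 3.971 × √(2/465) = 3.971 × 0.0656 = 0.260.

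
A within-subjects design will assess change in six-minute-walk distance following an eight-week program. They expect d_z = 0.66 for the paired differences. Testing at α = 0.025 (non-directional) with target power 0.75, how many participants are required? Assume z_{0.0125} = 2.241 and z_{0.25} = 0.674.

For a paired (one-sample on differences) test: n = ((z_{α/2} + z_β) / d)².
z_{α/2} + z_β = 2.241 + 0.674 = 2.915.
n = (2.915 / 0.66)² = 4.417² = 19.51.
Round up.

n = 20 pairs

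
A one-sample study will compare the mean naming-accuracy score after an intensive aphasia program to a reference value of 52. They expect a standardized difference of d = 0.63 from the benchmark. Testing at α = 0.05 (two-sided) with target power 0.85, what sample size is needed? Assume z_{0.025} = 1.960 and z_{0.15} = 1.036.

n = 23

For a one-sample test: n = ((z_{α/2} + z_β) / d)².
z_{α/2} + z_β = 1.960 + 1.036 = 2.996.
n = (2.996 / 0.63)² = 4.756² = 22.62.
Round up.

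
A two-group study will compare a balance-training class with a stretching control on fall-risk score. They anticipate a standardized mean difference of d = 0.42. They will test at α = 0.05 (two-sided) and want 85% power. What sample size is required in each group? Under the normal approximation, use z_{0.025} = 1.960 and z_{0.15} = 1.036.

n = 102 per group

For two independent groups with equal n: n = 2·((z_{α/2} + z_β) / d)².
z_{α/2} + z_β = 1.960 + 1.036 = 2.996.
n = 2 × (2.996 / 0.42)² = 2 × 7.133² = 2 × 50.88 = 101.8.
Round up to the next whole participant.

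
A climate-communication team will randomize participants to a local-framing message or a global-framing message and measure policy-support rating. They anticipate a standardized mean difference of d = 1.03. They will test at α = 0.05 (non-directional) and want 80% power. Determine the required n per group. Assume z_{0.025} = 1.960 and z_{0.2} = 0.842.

n = 15 per group

For two independent groups with equal n: n = 2·((z_{α/2} + z_β) / d)².
z_{α/2} + z_β = 1.960 + 0.842 = 2.802.
n = 2 × (2.802 / 1.03)² = 2 × 2.720² = 2 × 7.40 = 14.8.
Round up to the next whole participant.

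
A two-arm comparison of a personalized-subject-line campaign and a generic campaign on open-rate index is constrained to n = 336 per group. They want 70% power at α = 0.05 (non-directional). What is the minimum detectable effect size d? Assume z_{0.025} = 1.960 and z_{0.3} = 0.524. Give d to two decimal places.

d_min ≈ 0.19

For two independent groups of n = 336 each: d_min = (z_{α/2} + z_β)·√(2/n).
z-sum = 1.960 + 0.524 = 2.484.
d_min = 2.484 × √(2/336) = 2.484 × 0.0772 = 0.192.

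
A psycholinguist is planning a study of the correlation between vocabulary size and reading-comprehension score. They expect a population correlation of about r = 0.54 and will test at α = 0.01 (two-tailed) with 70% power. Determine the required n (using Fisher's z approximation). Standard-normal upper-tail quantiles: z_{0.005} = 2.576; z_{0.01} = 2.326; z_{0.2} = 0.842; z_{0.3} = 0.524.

n = 30

Fisher's z: C = ½·ln((1+r)/(1−r)) = ½·ln(3.3478) = 0.6042.
n = ((z_{α/2} + z_β)/C)² + 3.
(2.576 + 0.524) / 0.6042 = 3.100 / 0.6042 = 5.131.
n = 5.131² + 3 = 26.32 + 3 = 29.3.
Round up.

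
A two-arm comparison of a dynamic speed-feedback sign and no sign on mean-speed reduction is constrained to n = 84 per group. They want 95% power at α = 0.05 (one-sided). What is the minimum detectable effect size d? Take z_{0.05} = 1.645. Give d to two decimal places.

d_min ≈ 0.51

For two independent groups of n = 84 each: d_min = (z_{α} + z_β)·√(2/n).
z-sum = 1.645 + 1.645 = 3.290.
d_min = 3.290 × √(2/84) = 3.290 × 0.1543 = 0.508.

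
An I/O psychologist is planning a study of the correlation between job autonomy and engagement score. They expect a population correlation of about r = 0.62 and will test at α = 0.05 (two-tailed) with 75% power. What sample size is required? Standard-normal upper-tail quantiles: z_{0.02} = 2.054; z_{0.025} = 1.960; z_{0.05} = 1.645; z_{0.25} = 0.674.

Fisher's z: C = ½·ln((1+r)/(1−r)) = ½·ln(4.2632) = 0.7250.
n = ((z_{α/2} + z_β)/C)² + 3.
(1.960 + 0.674) / 0.7250 = 2.634 / 0.7250 = 3.633.
n = 3.633² + 3 = 13.20 + 3 = 16.2.
Round up.

n = 17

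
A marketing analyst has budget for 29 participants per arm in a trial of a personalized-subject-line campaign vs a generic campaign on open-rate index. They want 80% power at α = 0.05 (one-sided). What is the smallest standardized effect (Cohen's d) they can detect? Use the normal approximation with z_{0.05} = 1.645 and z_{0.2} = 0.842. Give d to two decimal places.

d_min ≈ 0.65

For two independent groups of n = 29 each: d_min = (z_{α} + z_β)·√(2/n).
z-sum = 1.645 + 0.842 = 2.487.
d_min = 2.487 × √(2/29) = 2.487 × 0.2626 = 0.653.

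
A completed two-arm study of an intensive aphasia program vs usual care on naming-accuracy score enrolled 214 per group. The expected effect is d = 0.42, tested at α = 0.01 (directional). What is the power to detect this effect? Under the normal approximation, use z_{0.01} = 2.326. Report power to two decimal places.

power ≈ 0.98

For two equal groups, power = Φ(d·√(n/2) − z_{α}).
d·√(n/2) = 0.42 × √(214/2) = 0.42 × 10.344 = 4.345.
z_β = 4.345 − 2.326 = 2.019.
Power = Φ(2.019) = 0.978.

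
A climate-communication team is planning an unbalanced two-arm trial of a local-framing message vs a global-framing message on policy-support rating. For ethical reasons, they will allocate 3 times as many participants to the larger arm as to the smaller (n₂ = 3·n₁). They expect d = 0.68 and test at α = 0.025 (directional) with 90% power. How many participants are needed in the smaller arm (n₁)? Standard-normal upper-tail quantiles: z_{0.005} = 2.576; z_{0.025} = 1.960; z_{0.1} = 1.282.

With allocation ratio k = n₂/n₁ = 3, Var(x̄₁−x̄₂) = σ²(1/n₁ + 1/(k·n₁)) = σ²·(k+1)/(k·n₁).
So n₁ = (1 + 1/k)·((z_{α} + z_β)/d)² = 1.333 × (3.242/0.68)².
n₁ = 1.333 × 22.73 = 30.3.
Round up: n₁ = 31, giving n₂ = 3 × 31 = 93.

n₁ = 31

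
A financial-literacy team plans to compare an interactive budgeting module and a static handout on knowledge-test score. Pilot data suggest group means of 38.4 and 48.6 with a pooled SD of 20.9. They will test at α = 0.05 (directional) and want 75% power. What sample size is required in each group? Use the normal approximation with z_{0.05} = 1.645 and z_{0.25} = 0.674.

Cohen's d = |M₁ − M₂| / SD_pooled = |38.4 − 48.6| / 20.9 = 10.2 / 20.9 = 0.488.
For two independent groups with equal n: n = 2·((z_{α} + z_β) / d)².
z_{α} + z_β = 1.645 + 0.674 = 2.319.
n = 2 × (2.319 / 0.488)² = 2 × 4.752² = 2 × 22.58 = 45.2.
Round up to the next whole participant.

n = 46 per group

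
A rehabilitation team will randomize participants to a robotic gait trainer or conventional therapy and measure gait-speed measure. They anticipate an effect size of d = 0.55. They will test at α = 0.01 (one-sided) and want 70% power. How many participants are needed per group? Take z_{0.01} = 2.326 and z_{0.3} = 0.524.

n = 54 per group

For two independent groups with equal n: n = 2·((z_{α} + z_β) / d)².
z_{α} + z_β = 2.326 + 0.524 = 2.850.
n = 2 × (2.850 / 0.55)² = 2 × 5.182² = 2 × 26.85 = 53.7.
Round up to the next whole participant.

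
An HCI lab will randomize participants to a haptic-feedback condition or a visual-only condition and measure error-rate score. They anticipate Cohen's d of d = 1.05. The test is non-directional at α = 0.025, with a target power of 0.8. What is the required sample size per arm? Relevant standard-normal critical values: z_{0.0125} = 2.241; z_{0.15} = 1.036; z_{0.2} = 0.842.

For two independent groups with equal n: n = 2·((z_{α/2} + z_β) / d)².
z_{α/2} + z_β = 2.241 + 0.842 = 3.083.
n = 2 × (3.083 / 1.05)² = 2 × 2.936² = 2 × 8.62 = 17.2.
Round up to the next whole participant.

n = 18 per group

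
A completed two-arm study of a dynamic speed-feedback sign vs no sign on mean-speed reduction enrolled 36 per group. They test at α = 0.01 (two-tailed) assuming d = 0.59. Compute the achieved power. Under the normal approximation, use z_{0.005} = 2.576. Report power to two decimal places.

power ≈ 0.47

For two equal groups, power = Φ(d·√(n/2) − z_{α/2}).
d·√(n/2) = 0.59 × √(36/2) = 0.59 × 4.243 = 2.503.
z_β = 2.503 − 2.576 = -0.073.
Power = Φ(-0.073) = 0.471.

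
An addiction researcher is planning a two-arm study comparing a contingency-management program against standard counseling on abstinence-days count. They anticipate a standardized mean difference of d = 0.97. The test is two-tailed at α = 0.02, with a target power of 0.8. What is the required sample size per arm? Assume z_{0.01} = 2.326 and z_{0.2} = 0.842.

n = 22 per group

For two independent groups with equal n: n = 2·((z_{α/2} + z_β) / d)².
z_{α/2} + z_β = 2.326 + 0.842 = 3.168.
n = 2 × (3.168 / 0.97)² = 2 × 3.266² = 2 × 10.67 = 21.3.
Round up to the next whole participant.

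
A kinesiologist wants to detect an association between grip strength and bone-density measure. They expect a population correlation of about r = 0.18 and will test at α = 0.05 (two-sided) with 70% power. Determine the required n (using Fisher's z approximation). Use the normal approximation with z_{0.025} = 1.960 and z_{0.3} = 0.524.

n = 190

Fisher's z: C = ½·ln((1+r)/(1−r)) = ½·ln(1.4390) = 0.1820.
n = ((z_{α/2} + z_β)/C)² + 3.
(1.960 + 0.524) / 0.1820 = 2.484 / 0.1820 = 13.648.
n = 13.648² + 3 = 186.28 + 3 = 189.3.
Round up.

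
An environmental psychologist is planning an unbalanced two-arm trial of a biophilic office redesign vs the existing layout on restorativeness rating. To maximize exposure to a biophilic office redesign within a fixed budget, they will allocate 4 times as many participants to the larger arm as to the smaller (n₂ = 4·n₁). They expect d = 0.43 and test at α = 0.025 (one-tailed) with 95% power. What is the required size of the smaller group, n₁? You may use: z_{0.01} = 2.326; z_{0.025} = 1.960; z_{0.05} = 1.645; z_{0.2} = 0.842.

With allocation ratio k = n₂/n₁ = 4, Var(x̄₁−x̄₂) = σ²(1/n₁ + 1/(k·n₁)) = σ²·(k+1)/(k·n₁).
So n₁ = (1 + 1/k)·((z_{α} + z_β)/d)² = 1.250 × (3.605/0.43)².
n₁ = 1.250 × 70.29 = 87.9.
Round up: n₁ = 88, giving n₂ = 4 × 88 = 352.

n₁ = 88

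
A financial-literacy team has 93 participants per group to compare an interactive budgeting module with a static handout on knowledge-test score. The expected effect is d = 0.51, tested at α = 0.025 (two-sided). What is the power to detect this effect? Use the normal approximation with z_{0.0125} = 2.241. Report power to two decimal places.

For two equal groups, power = Φ(d·√(n/2) − z_{α/2}).
d·√(n/2) = 0.51 × √(93/2) = 0.51 × 6.819 = 3.478.
z_β = 3.478 − 2.241 = 1.237.
Power = Φ(1.237) = 0.892.

power ≈ 0.89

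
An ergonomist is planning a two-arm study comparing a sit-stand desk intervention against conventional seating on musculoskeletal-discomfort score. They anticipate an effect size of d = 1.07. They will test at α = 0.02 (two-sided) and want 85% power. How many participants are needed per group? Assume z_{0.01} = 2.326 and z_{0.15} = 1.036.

n = 20 per group

For two independent groups with equal n: n = 2·((z_{α/2} + z_β) / d)².
z_{α/2} + z_β = 2.326 + 1.036 = 3.362.
n = 2 × (3.362 / 1.07)² = 2 × 3.142² = 2 × 9.87 = 19.7.
Round up to the next whole participant.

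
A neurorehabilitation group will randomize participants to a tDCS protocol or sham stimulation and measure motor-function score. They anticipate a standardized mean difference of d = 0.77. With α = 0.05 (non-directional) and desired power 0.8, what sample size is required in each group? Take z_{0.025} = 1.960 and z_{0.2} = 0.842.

n = 27 per group

For two independent groups with equal n: n = 2·((z_{α/2} + z_β) / d)².
z_{α/2} + z_β = 1.960 + 0.842 = 2.802.
n = 2 × (2.802 / 0.77)² = 2 × 3.639² = 2 × 13.24 = 26.5.
Round up to the next whole participant.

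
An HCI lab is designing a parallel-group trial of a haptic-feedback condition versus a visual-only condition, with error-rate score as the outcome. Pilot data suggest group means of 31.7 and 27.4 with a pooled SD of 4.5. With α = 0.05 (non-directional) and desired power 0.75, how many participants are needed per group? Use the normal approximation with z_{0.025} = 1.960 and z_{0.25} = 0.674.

n = 16 per group

Cohen's d = |M₁ − M₂| / SD_pooled = |31.7 − 27.4| / 4.5 = 4.3 / 4.5 = 0.956.
For two independent groups with equal n: n = 2·((z_{α/2} + z_β) / d)².
z_{α/2} + z_β = 1.960 + 0.674 = 2.634.
n = 2 × (2.634 / 0.956)² = 2 × 2.755² = 2 × 7.59 = 15.2.
Round up to the next whole participant.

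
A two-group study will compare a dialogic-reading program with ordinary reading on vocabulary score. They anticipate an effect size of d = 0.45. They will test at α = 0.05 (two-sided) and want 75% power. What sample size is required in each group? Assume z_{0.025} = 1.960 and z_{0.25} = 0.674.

n = 69 per group

For two independent groups with equal n: n = 2·((z_{α/2} + z_β) / d)².
z_{α/2} + z_β = 1.960 + 0.674 = 2.634.
n = 2 × (2.634 / 0.45)² = 2 × 5.853² = 2 × 34.26 = 68.5.
Round up to the next whole participant.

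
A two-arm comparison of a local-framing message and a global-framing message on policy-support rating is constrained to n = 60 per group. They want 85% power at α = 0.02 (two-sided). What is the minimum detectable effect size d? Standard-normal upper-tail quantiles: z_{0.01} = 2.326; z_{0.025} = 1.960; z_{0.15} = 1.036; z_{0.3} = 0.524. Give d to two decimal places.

d_min ≈ 0.61

For two independent groups of n = 60 each: d_min = (z_{α/2} + z_β)·√(2/n).
z-sum = 2.326 + 1.036 = 3.362.
d_min = 3.362 × √(2/60) = 3.362 × 0.1826 = 0.614.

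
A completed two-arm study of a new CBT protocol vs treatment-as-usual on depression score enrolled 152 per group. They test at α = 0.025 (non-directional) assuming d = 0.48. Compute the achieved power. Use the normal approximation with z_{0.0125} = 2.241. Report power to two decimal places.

power ≈ 0.97

For two equal groups, power = Φ(d·√(n/2) − z_{α/2}).
d·√(n/2) = 0.48 × √(152/2) = 0.48 × 8.718 = 4.185.
z_β = 4.185 − 2.241 = 1.944.
Power = Φ(1.944) = 0.974.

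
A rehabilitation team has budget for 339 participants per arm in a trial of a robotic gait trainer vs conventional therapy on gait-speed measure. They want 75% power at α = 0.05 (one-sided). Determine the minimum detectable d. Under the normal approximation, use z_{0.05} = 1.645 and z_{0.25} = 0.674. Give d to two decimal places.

For two independent groups of n = 339 each: d_min = (z_{α} + z_β)·√(2/n).
z-sum = 1.645 + 0.674 = 2.319.
d_min = 2.319 × √(2/339) = 2.319 × 0.0768 = 0.178.

d_min ≈ 0.18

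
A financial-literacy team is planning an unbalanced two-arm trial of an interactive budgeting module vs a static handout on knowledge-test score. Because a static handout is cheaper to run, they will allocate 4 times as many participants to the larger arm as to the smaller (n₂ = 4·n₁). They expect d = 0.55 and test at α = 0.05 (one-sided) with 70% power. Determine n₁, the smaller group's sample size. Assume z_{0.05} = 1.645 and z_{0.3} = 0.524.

With allocation ratio k = n₂/n₁ = 4, Var(x̄₁−x̄₂) = σ²(1/n₁ + 1/(k·n₁)) = σ²·(k+1)/(k·n₁).
So n₁ = (1 + 1/k)·((z_{α} + z_β)/d)² = 1.250 × (2.169/0.55)².
n₁ = 1.250 × 15.55 = 19.4.
Round up: n₁ = 20, giving n₂ = 4 × 20 = 80.

n₁ = 20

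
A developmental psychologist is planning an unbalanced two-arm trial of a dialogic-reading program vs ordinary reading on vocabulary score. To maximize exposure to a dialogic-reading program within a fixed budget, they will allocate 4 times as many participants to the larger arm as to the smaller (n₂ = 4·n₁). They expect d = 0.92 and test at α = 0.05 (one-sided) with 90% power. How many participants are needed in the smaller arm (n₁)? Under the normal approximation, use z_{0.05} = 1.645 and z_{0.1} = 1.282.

n₁ = 13

With allocation ratio k = n₂/n₁ = 4, Var(x̄₁−x̄₂) = σ²(1/n₁ + 1/(k·n₁)) = σ²·(k+1)/(k·n₁).
So n₁ = (1 + 1/k)·((z_{α} + z_β)/d)² = 1.250 × (2.927/0.92)².
n₁ = 1.250 × 10.12 = 12.7.
Round up: n₁ = 13, giving n₂ = 4 × 13 = 52.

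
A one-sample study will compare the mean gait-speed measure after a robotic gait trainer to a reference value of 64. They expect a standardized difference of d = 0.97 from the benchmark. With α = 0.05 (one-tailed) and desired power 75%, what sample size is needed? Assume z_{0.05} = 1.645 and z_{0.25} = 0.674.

n = 6

For a one-sample test: n = ((z_{α} + z_β) / d)².
z_{α} + z_β = 1.645 + 0.674 = 2.319.
n = (2.319 / 0.97)² = 2.391² = 5.72.
Round up.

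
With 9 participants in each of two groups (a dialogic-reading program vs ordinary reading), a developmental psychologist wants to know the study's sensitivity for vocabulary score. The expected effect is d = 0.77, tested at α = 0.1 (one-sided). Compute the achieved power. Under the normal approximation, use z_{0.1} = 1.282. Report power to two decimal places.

For two equal groups, power = Φ(d·√(n/2) − z_{α}).
d·√(n/2) = 0.77 × √(9/2) = 0.77 × 2.121 = 1.633.
z_β = 1.633 − 1.282 = 0.351.
Power = Φ(0.351) = 0.637.

power ≈ 0.64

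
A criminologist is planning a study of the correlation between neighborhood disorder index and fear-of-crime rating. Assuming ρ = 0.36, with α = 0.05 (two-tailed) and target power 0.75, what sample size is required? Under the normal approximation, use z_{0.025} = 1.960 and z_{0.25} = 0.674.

Fisher's z: C = ½·ln((1+r)/(1−r)) = ½·ln(2.1250) = 0.3769.
n = ((z_{α/2} + z_β)/C)² + 3.
(1.960 + 0.674) / 0.3769 = 2.634 / 0.3769 = 6.989.
n = 6.989² + 3 = 48.84 + 3 = 51.8.
Round up.

n = 52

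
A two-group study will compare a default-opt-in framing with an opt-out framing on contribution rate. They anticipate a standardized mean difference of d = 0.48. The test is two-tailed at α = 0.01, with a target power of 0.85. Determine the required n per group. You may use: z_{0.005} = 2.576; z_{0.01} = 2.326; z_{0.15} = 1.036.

n = 114 per group

For two independent groups with equal n: n = 2·((z_{α/2} + z_β) / d)².
z_{α/2} + z_β = 2.576 + 1.036 = 3.612.
n = 2 × (3.612 / 0.48)² = 2 × 7.525² = 2 × 56.63 = 113.3.
Round up to the next whole participant.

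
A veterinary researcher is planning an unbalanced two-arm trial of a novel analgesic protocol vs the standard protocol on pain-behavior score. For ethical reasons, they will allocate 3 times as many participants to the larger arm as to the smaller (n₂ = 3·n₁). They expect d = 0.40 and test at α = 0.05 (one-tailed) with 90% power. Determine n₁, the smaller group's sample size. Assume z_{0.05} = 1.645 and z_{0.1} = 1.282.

With allocation ratio k = n₂/n₁ = 3, Var(x̄₁−x̄₂) = σ²(1/n₁ + 1/(k·n₁)) = σ²·(k+1)/(k·n₁).
So n₁ = (1 + 1/k)·((z_{α} + z_β)/d)² = 1.333 × (2.927/0.40)².
n₁ = 1.333 × 53.55 = 71.4.
Round up: n₁ = 72, giving n₂ = 3 × 72 = 216.

n₁ = 72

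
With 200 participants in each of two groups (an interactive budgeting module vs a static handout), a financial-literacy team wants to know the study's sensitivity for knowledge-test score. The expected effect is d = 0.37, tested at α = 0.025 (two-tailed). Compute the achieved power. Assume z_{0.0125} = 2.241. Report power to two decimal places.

power ≈ 0.93

For two equal groups, power = Φ(d·√(n/2) − z_{α/2}).
d·√(n/2) = 0.37 × √(200/2) = 0.37 × 10.000 = 3.700.
z_β = 3.700 − 2.241 = 1.459.
Power = Φ(1.459) = 0.928.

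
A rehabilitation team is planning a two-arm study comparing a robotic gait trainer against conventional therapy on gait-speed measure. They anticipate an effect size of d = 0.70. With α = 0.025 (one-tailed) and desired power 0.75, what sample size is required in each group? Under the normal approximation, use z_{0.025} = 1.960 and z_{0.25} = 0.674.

n = 29 per group

For two independent groups with equal n: n = 2·((z_{α} + z_β) / d)².
z_{α} + z_β = 1.960 + 0.674 = 2.634.
n = 2 × (2.634 / 0.70)² = 2 × 3.763² = 2 × 14.16 = 28.3.
Round up to the next whole participant.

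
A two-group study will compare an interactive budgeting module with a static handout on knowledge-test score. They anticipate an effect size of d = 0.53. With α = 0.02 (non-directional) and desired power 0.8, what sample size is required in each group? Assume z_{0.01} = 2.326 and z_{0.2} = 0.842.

For two independent groups with equal n: n = 2·((z_{α/2} + z_β) / d)².
z_{α/2} + z_β = 2.326 + 0.842 = 3.168.
n = 2 × (3.168 / 0.53)² = 2 × 5.977² = 2 × 35.73 = 71.5.
Round up to the next whole participant.

n = 72 per group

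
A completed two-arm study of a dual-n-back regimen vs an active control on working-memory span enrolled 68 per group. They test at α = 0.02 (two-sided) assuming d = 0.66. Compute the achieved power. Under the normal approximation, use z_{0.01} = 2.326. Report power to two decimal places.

power ≈ 0.94

For two equal groups, power = Φ(d·√(n/2) − z_{α/2}).
d·√(n/2) = 0.66 × √(68/2) = 0.66 × 5.831 = 3.848.
z_β = 3.848 − 2.326 = 1.522.
Power = Φ(1.522) = 0.936.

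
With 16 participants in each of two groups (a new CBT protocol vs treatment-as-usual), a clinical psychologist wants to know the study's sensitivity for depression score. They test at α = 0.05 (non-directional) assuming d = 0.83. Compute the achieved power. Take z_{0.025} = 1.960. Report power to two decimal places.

power ≈ 0.65

For two equal groups, power = Φ(d·√(n/2) − z_{α/2}).
d·√(n/2) = 0.83 × √(16/2) = 0.83 × 2.828 = 2.348.
z_β = 2.348 − 1.960 = 0.388.
Power = Φ(0.388) = 0.651.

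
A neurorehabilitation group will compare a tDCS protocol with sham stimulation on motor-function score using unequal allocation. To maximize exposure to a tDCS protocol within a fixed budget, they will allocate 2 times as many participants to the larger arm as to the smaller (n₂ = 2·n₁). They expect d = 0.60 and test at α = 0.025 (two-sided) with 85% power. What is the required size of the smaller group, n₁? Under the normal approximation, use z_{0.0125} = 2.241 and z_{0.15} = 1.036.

With allocation ratio k = n₂/n₁ = 2, Var(x̄₁−x̄₂) = σ²(1/n₁ + 1/(k·n₁)) = σ²·(k+1)/(k·n₁).
So n₁ = (1 + 1/k)·((z_{α/2} + z_β)/d)² = 1.500 × (3.277/0.60)².
n₁ = 1.500 × 29.83 = 44.7.
Round up: n₁ = 45, giving n₂ = 2 × 45 = 90.

n₁ = 45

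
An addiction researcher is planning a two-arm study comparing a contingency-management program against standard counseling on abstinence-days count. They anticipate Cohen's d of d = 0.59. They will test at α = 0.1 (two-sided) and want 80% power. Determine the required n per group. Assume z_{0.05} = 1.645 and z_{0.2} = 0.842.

n = 36 per group

For two independent groups with equal n: n = 2·((z_{α/2} + z_β) / d)².
z_{α/2} + z_β = 1.645 + 0.842 = 2.487.
n = 2 × (2.487 / 0.59)² = 2 × 4.215² = 2 × 17.77 = 35.5.
Round up to the next whole participant.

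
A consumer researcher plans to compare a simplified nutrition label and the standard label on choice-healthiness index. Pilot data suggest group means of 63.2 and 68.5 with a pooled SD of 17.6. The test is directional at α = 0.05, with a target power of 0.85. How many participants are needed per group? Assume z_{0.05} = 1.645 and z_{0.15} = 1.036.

n = 159 per group

Cohen's d = |M₁ − M₂| / SD_pooled = |63.2 − 68.5| / 17.6 = 5.3 / 17.6 = 0.301.
For two independent groups with equal n: n = 2·((z_{α} + z_β) / d)².
z_{α} + z_β = 1.645 + 1.036 = 2.681.
n = 2 × (2.681 / 0.301)² = 2 × 8.907² = 2 × 79.33 = 158.7.
Round up to the next whole participant.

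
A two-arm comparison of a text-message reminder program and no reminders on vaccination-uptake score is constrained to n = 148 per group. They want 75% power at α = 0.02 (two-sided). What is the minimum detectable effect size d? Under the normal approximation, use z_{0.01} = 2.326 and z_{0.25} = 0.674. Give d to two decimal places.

For two independent groups of n = 148 each: d_min = (z_{α/2} + z_β)·√(2/n).
z-sum = 2.326 + 0.674 = 3.000.
d_min = 3.000 × √(2/148) = 3.000 × 0.1162 = 0.349.

d_min ≈ 0.35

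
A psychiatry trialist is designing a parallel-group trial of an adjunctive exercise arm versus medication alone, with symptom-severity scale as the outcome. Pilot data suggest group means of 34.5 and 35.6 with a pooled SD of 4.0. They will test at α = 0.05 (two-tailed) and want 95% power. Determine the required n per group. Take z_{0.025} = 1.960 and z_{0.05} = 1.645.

Cohen's d = |M₁ − M₂| / SD_pooled = |34.5 − 35.6| / 4.0 = 1.1 / 4.0 = 0.275.
For two independent groups with equal n: n = 2·((z_{α/2} + z_β) / d)².
z_{α/2} + z_β = 1.960 + 1.645 = 3.605.
n = 2 × (3.605 / 0.275)² = 2 × 13.109² = 2 × 171.85 = 343.7.
Round up to the next whole participant.

n = 344 per group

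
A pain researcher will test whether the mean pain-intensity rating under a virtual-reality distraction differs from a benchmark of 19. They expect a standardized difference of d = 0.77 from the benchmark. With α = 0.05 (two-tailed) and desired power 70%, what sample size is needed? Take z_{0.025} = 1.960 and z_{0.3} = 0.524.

n = 11

For a one-sample test: n = ((z_{α/2} + z_β) / d)².
z_{α/2} + z_β = 1.960 + 0.524 = 2.484.
n = (2.484 / 0.77)² = 3.226² = 10.41.
Round up.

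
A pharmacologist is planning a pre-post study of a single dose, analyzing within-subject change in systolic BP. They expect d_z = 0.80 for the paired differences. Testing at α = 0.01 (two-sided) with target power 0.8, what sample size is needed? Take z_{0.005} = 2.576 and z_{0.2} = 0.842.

n = 19 pairs

For a paired (one-sample on differences) test: n = ((z_{α/2} + z_β) / d)².
z_{α/2} + z_β = 2.576 + 0.842 = 3.418.
n = (3.418 / 0.80)² = 4.272² = 18.25.
Round up.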